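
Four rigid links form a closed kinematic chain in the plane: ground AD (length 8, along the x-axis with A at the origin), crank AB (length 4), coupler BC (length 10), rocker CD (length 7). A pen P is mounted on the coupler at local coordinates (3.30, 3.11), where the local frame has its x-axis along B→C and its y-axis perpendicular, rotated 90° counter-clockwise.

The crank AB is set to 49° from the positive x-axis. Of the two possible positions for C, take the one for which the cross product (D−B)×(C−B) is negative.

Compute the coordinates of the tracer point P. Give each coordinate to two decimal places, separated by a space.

6.56 0.76

A=(0,0), D=(8.00,0)
B = A + 4.00·(cos49°, sin49°) = (2.6242, 3.0188)
|BD| = 6.1654
circle(B,10.00) ∩ circle(D,7.00): a=7.2187, h=6.9203
  candidates: C₊=(12.3068,5.5182) cross=42.666; C₋=(5.5299,-6.5497) cross=-42.666
  mode - wants cross < 0 → take C=(5.5299,-6.5497) (cross=-42.666)
ex = (C−B)/|BC| = (0.2906,-0.9569); ey = (0.9569,0.2906)
P = B + 3.30·ex + 3.11·ey = (6.5589,0.7649)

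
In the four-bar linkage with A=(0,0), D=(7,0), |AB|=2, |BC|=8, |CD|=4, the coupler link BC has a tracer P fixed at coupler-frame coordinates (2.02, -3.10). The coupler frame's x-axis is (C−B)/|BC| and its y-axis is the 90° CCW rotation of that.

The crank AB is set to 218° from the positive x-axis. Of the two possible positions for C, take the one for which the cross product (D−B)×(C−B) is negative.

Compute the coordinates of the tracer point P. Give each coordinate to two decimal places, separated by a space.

-0.69 -4.82

A=(0,0), D=(7.00,0)
B = A + 2.00·(cos218°, sin218°) = (-1.5760, -1.2313)
|BD| = 8.6640
circle(B,8.00) ∩ circle(D,4.00): a=7.1021, h=3.6825
  candidates: C₊=(4.9306,3.4231) cross=31.905; C₋=(5.9773,-3.8671) cross=-31.905
  mode - wants cross < 0 → take C=(5.9773,-3.8671) (cross=-31.905)
ex = (C−B)/|BC| = (0.9442,-0.3295); ey = (0.3295,0.9442)
P = B + 2.02·ex + -3.10·ey = (-0.6902,-4.8238)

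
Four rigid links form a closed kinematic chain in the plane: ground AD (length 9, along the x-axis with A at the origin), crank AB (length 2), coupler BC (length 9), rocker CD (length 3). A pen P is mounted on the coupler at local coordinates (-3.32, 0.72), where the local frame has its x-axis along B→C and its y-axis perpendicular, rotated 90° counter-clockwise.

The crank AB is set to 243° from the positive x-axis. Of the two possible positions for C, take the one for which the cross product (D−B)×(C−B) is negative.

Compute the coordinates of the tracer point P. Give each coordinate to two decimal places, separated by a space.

-4.12 -0.68

A=(0,0), D=(9.00,0)
B = A + 2.00·(cos243°, sin243°) = (-0.9080, -1.7820)
|BD| = 10.0670
circle(B,9.00) ∩ circle(D,3.00): a=8.6095, h=2.6222
  candidates: C₊=(7.1014,2.3228) cross=26.398; C₋=(8.0298,-2.8388) cross=-26.398
  mode - wants cross < 0 → take C=(8.0298,-2.8388) (cross=-26.398)
ex = (C−B)/|BC| = (0.9931,-0.1174); ey = (0.1174,0.9931)
P = B + -3.32·ex + 0.72·ey = (-4.1205,-0.6772)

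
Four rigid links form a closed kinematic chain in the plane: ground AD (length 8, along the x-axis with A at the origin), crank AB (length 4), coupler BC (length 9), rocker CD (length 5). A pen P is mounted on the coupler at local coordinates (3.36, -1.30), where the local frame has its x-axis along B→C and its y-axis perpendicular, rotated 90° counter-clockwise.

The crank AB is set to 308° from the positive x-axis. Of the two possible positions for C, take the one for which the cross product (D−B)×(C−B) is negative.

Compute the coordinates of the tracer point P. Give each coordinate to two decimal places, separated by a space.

5.75 -4.62

A=(0,0), D=(8.00,0)
B = A + 4.00·(cos308°, sin308°) = (2.4626, -3.1520)
|BD| = 6.3716
circle(B,9.00) ∩ circle(D,5.00): a=7.5803, h=4.8517
  candidates: C₊=(6.6503,4.8144) cross=30.913; C₋=(11.4505,-3.6185) cross=-30.913
  mode - wants cross < 0 → take C=(11.4505,-3.6185) (cross=-30.913)
ex = (C−B)/|BC| = (0.9987,-0.0518); ey = (0.0518,0.9987)
P = B + 3.36·ex + -1.30·ey = (5.7507,-4.6244)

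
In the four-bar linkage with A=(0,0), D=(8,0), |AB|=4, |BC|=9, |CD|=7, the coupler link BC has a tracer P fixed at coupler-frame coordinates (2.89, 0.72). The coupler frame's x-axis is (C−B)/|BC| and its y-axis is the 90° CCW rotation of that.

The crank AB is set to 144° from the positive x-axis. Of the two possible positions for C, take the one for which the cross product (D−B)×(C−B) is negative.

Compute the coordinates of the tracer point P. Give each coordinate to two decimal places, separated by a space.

A=(0,0), D=(8.00,0)
B = A + 4.00·(cos144°, sin144°) = (-3.2361, 2.3511)
|BD| = 11.4794
circle(B,9.00) ∩ circle(D,7.00): a=7.1335, h=5.4875
  candidates: C₊=(4.8701,6.2613) cross=62.994; C₋=(2.6223,-4.4811) cross=-62.994
  mode - wants cross < 0 → take C=(2.6223,-4.4811) (cross=-62.994)
ex = (C−B)/|BC| = (0.6509,-0.7591); ey = (0.7591,0.6509)
P = B + 2.89·ex + 0.72·ey = (-0.8083,0.6259)

-0.81 0.63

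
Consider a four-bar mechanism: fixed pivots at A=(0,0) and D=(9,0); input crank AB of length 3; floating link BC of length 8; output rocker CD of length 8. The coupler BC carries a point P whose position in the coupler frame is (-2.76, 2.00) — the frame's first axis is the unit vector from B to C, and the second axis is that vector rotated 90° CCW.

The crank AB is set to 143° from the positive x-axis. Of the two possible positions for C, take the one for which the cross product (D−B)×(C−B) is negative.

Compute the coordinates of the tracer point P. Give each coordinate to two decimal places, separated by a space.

-2.47 5.21

A=(0,0), D=(9.00,0)
B = A + 3.00·(cos143°, sin143°) = (-2.3959, 1.8054)
|BD| = 11.5380
circle(B,8.00) ∩ circle(D,8.00): a=5.7690, h=5.5424
  candidates: C₊=(4.1693,6.3769) cross=63.949; C₋=(2.4348,-4.5714) cross=-63.949
  mode - wants cross < 0 → take C=(2.4348,-4.5714) (cross=-63.949)
ex = (C−B)/|BC| = (0.6038,-0.7971); ey = (0.7971,0.6038)
P = B + -2.76·ex + 2.00·ey = (-2.4683,5.2131)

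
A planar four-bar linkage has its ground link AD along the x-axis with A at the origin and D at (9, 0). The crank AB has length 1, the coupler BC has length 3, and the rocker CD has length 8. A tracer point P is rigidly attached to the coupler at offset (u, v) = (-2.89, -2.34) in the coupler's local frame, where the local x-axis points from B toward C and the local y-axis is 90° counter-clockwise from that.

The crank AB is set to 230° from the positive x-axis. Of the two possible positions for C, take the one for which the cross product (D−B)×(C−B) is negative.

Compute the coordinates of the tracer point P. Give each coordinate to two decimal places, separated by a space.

-4.35 -0.45

A=(0,0), D=(9.00,0)
B = A + 1.00·(cos230°, sin230°) = (-0.6428, -0.7660)
|BD| = 9.6732
circle(B,3.00) ∩ circle(D,8.00): a=1.9937, h=2.2417
  candidates: C₊=(1.1671,1.6265) cross=21.684; C₋=(1.5221,-2.8428) cross=-21.684
  mode - wants cross < 0 → take C=(1.5221,-2.8428) (cross=-21.684)
ex = (C−B)/|BC| = (0.7216,-0.6923); ey = (0.6923,0.7216)
P = B + -2.89·ex + -2.34·ey = (-4.3482,-0.4541)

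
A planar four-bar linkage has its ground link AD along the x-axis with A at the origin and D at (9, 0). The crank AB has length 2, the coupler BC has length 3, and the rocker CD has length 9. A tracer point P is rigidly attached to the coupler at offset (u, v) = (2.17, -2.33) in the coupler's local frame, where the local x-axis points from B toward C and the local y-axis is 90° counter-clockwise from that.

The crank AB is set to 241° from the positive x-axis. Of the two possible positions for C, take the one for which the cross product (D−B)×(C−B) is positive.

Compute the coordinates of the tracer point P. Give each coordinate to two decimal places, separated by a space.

A=(0,0), D=(9.00,0)
B = A + 2.00·(cos241°, sin241°) = (-0.9696, -1.7492)
|BD| = 10.1219
circle(B,3.00) ∩ circle(D,9.00): a=1.5043, h=2.5956
  candidates: C₊=(0.0635,1.0673) cross=26.272; C₋=(0.9606,-4.0458) cross=-26.272
  mode + wants cross > 0 → take C=(0.0635,1.0673) (cross=26.272)
ex = (C−B)/|BC| = (0.3444,0.9388); ey = (-0.9388,0.3444)
P = B + 2.17·ex + -2.33·ey = (1.9652,-0.5144)

1.97 -0.51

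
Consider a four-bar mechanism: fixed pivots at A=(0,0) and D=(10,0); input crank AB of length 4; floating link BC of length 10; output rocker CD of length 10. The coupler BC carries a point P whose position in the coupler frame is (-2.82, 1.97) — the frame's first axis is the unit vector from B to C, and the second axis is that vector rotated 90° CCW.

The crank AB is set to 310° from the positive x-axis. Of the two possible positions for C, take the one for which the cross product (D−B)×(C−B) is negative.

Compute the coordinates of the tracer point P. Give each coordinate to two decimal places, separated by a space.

A=(0,0), D=(10.00,0)
B = A + 4.00·(cos310°, sin310°) = (2.5712, -3.0642)
|BD| = 8.0360
circle(B,10.00) ∩ circle(D,10.00): a=4.0180, h=9.1573
  candidates: C₊=(2.7938,6.9333) cross=73.588; C₋=(9.7773,-9.9975) cross=-73.588
  mode - wants cross < 0 → take C=(9.7773,-9.9975) (cross=-73.588)
ex = (C−B)/|BC| = (0.7206,-0.6933); ey = (0.6933,0.7206)
P = B + -2.82·ex + 1.97·ey = (1.9049,0.3106)

1.90 0.31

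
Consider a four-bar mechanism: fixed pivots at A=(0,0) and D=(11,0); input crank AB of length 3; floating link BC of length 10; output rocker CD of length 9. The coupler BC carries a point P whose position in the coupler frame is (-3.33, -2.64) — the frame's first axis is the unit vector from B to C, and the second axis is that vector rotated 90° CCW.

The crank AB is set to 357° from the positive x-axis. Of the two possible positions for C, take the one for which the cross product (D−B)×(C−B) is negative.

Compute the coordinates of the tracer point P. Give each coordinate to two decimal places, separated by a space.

A=(0,0), D=(11.00,0)
B = A + 3.00·(cos357°, sin357°) = (2.9959, -0.1570)
|BD| = 8.0057
circle(B,10.00) ∩ circle(D,9.00): a=5.1895, h=8.5481
  candidates: C₊=(8.0167,8.4912) cross=68.433; C₋=(8.3520,-8.6016) cross=-68.433
  mode - wants cross < 0 → take C=(8.3520,-8.6016) (cross=-68.433)
ex = (C−B)/|BC| = (0.5356,-0.8445); ey = (0.8445,0.5356)
P = B + -3.33·ex + -2.64·ey = (-1.0171,1.2410)

-1.02 1.24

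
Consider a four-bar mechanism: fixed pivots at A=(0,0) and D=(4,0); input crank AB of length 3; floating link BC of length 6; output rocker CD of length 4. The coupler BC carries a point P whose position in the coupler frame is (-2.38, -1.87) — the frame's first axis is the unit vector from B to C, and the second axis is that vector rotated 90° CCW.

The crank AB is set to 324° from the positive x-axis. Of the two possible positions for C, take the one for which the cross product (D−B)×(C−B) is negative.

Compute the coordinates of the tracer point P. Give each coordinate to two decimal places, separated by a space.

0.95 -4.41

A=(0,0), D=(4.00,0)
B = A + 3.00·(cos324°, sin324°) = (2.4271, -1.7634)
|BD| = 2.3630
circle(B,6.00) ∩ circle(D,4.00): a=5.4135, h=2.5874
  candidates: C₊=(4.0998,3.9988) cross=6.114; C₋=(7.9614,0.5541) cross=-6.114
  mode - wants cross < 0 → take C=(7.9614,0.5541) (cross=-6.114)
ex = (C−B)/|BC| = (0.9224,0.3862); ey = (-0.3862,0.9224)
P = B + -2.38·ex + -1.87·ey = (0.9540,-4.4075)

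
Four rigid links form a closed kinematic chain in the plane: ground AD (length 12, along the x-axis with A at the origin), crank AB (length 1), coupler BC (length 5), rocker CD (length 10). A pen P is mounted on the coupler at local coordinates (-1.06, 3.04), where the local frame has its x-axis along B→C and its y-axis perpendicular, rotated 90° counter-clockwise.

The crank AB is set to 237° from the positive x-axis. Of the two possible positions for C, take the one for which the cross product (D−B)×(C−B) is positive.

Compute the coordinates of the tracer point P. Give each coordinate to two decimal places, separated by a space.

A=(0,0), D=(12.00,0)
B = A + 1.00·(cos237°, sin237°) = (-0.5446, -0.8387)
|BD| = 12.5726
circle(B,5.00) ∩ circle(D,10.00): a=3.3037, h=3.7531
  candidates: C₊=(2.5013,3.1265) cross=47.187; C₋=(3.0020,-4.3631) cross=-47.187
  mode + wants cross > 0 → take C=(2.5013,3.1265) (cross=47.187)
ex = (C−B)/|BC| = (0.6092,0.7930); ey = (-0.7930,0.6092)
P = B + -1.06·ex + 3.04·ey = (-3.6012,0.1727)

-3.60 0.17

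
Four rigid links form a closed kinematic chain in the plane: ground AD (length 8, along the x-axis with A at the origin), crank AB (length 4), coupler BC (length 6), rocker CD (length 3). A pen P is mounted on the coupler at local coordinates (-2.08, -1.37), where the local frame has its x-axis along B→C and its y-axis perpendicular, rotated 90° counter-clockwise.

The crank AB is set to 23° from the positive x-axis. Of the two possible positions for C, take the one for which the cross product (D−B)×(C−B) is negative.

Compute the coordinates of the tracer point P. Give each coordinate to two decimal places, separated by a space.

A=(0,0), D=(8.00,0)
B = A + 4.00·(cos23°, sin23°) = (3.6820, 1.5629)
|BD| = 4.5921
circle(B,6.00) ∩ circle(D,3.00): a=5.2359, h=2.9301
  candidates: C₊=(9.6026,2.5361) cross=13.455; C₋=(7.6081,-2.9743) cross=-13.455
  mode - wants cross < 0 → take C=(7.6081,-2.9743) (cross=-13.455)
ex = (C−B)/|BC| = (0.6543,-0.7562); ey = (0.7562,0.6543)
P = B + -2.08·ex + -1.37·ey = (1.2850,2.2394)

1.28 2.24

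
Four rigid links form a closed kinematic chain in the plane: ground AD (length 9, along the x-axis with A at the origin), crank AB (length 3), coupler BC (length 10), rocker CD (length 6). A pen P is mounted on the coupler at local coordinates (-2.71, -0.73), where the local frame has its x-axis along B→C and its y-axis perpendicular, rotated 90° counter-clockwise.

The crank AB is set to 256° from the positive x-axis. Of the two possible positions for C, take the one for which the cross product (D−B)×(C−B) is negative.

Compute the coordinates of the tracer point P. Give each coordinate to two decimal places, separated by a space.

A=(0,0), D=(9.00,0)
B = A + 3.00·(cos256°, sin256°) = (-0.7258, -2.9109)
|BD| = 10.1520
circle(B,10.00) ∩ circle(D,6.00): a=8.2281, h=5.6832
  candidates: C₊=(5.5273,4.8929) cross=57.696; C₋=(8.7864,-5.9962) cross=-57.696
  mode - wants cross < 0 → take C=(8.7864,-5.9962) (cross=-57.696)
ex = (C−B)/|BC| = (0.9512,-0.3085); ey = (0.3085,0.9512)
P = B + -2.71·ex + -0.73·ey = (-3.5288,-2.7692)

-3.53 -2.77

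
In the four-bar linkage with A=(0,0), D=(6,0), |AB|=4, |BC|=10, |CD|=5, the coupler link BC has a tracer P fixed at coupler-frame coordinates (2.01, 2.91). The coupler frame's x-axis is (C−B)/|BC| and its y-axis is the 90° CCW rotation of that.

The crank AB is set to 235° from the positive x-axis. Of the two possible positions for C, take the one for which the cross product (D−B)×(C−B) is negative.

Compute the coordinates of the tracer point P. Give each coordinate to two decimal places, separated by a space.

A=(0,0), D=(6.00,0)
B = A + 4.00·(cos235°, sin235°) = (-2.2943, -3.2766)
|BD| = 8.9181
circle(B,10.00) ∩ circle(D,5.00): a=8.6640, h=4.9935
  candidates: C₊=(3.9290,4.5509) cross=44.533; C₋=(7.5984,-4.7376) cross=-44.533
  mode - wants cross < 0 → take C=(7.5984,-4.7376) (cross=-44.533)
ex = (C−B)/|BC| = (0.9893,-0.1461); ey = (0.1461,0.9893)
P = B + 2.01·ex + 2.91·ey = (0.1193,-0.6915)

0.12 -0.69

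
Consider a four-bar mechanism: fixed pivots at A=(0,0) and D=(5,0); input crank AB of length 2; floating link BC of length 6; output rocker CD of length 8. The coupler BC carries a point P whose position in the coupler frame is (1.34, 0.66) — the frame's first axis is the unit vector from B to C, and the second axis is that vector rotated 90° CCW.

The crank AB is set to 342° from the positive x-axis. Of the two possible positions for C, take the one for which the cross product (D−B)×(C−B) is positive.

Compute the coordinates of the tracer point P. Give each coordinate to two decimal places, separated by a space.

A=(0,0), D=(5.00,0)
B = A + 2.00·(cos342°, sin342°) = (1.9021, -0.6180)
|BD| = 3.1589
circle(B,6.00) ∩ circle(D,8.00): a=-2.8524, h=5.2786
  candidates: C₊=(-1.9279,4.0005) cross=16.675; C₋=(0.1376,-6.3527) cross=-16.675
  mode + wants cross > 0 → take C=(-1.9279,4.0005) (cross=16.675)
ex = (C−B)/|BC| = (-0.6383,0.7698); ey = (-0.7698,-0.6383)
P = B + 1.34·ex + 0.66·ey = (0.5387,-0.0079)

0.54 -0.01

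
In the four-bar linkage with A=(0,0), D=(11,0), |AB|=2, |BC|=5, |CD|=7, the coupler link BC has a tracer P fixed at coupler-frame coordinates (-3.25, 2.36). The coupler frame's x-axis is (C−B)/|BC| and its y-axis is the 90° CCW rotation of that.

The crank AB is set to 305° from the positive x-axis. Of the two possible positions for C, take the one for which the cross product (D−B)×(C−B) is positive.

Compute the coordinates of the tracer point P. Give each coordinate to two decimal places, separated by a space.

-2.75 -2.62

A=(0,0), D=(11.00,0)
B = A + 2.00·(cos305°, sin305°) = (1.1472, -1.6383)
|BD| = 9.9881
circle(B,5.00) ∩ circle(D,7.00): a=3.7926, h=3.2582
  candidates: C₊=(4.3540,2.1979) cross=32.543; C₋=(5.4228,-4.2303) cross=-32.543
  mode + wants cross > 0 → take C=(4.3540,2.1979) (cross=32.543)
ex = (C−B)/|BC| = (0.6414,0.7672); ey = (-0.7672,0.6414)
P = B + -3.25·ex + 2.36·ey = (-2.7480,-2.6182)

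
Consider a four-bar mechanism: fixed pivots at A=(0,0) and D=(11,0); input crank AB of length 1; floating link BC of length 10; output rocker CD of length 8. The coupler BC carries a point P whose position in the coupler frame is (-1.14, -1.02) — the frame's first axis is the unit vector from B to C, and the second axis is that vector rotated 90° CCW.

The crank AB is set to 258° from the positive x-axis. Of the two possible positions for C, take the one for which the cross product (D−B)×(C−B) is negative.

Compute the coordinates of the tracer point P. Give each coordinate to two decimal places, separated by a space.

A=(0,0), D=(11.00,0)
B = A + 1.00·(cos258°, sin258°) = (-0.2079, -0.9781)
|BD| = 11.2505
circle(B,10.00) ∩ circle(D,8.00): a=7.2252, h=6.9135
  candidates: C₊=(6.3888,6.5374) cross=77.781; C₋=(7.5910,-7.2373) cross=-77.781
  mode - wants cross < 0 → take C=(7.5910,-7.2373) (cross=-77.781)
ex = (C−B)/|BC| = (0.7799,-0.6259); ey = (0.6259,0.7799)
P = B + -1.14·ex + -1.02·ey = (-1.7354,-1.0601)

-1.74 -1.06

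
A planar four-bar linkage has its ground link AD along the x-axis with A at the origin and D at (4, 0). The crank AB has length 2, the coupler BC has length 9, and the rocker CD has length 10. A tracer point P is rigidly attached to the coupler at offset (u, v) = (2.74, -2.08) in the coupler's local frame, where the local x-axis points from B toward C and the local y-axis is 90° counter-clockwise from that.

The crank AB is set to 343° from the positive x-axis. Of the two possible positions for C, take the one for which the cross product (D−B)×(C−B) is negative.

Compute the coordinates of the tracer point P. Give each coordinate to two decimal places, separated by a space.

-0.44 -3.10

A=(0,0), D=(4.00,0)
B = A + 2.00·(cos343°, sin343°) = (1.9126, -0.5847)
|BD| = 2.1677
circle(B,9.00) ∩ circle(D,10.00): a=-3.2986, h=8.3737
  candidates: C₊=(-3.5225,6.5888) cross=18.152; C₋=(0.9951,-9.5379) cross=-18.152
  mode - wants cross < 0 → take C=(0.9951,-9.5379) (cross=-18.152)
ex = (C−B)/|BC| = (-0.1019,-0.9948); ey = (0.9948,-0.1019)
P = B + 2.74·ex + -2.08·ey = (-0.4359,-3.0984)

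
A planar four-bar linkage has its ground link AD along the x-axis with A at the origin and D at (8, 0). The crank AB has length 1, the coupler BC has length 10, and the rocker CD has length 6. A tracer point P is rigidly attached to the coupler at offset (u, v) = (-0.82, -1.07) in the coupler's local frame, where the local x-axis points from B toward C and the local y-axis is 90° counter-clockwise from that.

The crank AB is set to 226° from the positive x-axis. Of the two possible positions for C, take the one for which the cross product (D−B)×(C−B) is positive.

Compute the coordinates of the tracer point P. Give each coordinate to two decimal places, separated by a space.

A=(0,0), D=(8.00,0)
B = A + 1.00·(cos226°, sin226°) = (-0.6947, -0.7193)
|BD| = 8.7244
circle(B,10.00) ∩ circle(D,6.00): a=8.0301, h=5.9597
  candidates: C₊=(6.8167,5.8822) cross=51.995; C₋=(7.7995,-5.9966) cross=-51.995
  mode + wants cross > 0 → take C=(6.8167,5.8822) (cross=51.995)
ex = (C−B)/|BC| = (0.7511,0.6601); ey = (-0.6601,0.7511)
P = B + -0.82·ex + -1.07·ey = (-0.6042,-2.0644)

-0.60 -2.06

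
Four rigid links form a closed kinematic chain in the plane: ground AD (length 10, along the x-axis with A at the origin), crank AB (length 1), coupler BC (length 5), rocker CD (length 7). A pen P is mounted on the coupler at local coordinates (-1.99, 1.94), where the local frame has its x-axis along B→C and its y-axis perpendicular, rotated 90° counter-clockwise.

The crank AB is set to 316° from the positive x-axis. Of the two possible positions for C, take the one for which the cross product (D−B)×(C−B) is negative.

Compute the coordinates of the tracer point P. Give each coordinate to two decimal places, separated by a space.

0.61 2.08

A=(0,0), D=(10.00,0)
B = A + 1.00·(cos316°, sin316°) = (0.7193, -0.6947)
|BD| = 9.3066
circle(B,5.00) ∩ circle(D,7.00): a=3.3639, h=3.6992
  candidates: C₊=(3.7977,3.2453) cross=34.427; C₋=(4.3500,-4.1325) cross=-34.427
  mode - wants cross < 0 → take C=(4.3500,-4.1325) (cross=-34.427)
ex = (C−B)/|BC| = (0.7261,-0.6876); ey = (0.6876,0.7261)
P = B + -1.99·ex + 1.94·ey = (0.6082,2.0823)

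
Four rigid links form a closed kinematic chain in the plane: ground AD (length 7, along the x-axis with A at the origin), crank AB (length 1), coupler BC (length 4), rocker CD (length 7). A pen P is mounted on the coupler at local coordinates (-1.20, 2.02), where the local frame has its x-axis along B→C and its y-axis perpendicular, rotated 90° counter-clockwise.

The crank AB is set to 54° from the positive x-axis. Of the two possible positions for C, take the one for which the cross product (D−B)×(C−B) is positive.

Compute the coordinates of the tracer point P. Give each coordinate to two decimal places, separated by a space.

A=(0,0), D=(7.00,0)
B = A + 1.00·(cos54°, sin54°) = (0.5878, 0.8090)
|BD| = 6.4630
circle(B,4.00) ∩ circle(D,7.00): a=0.6786, h=3.9420
  candidates: C₊=(1.7544,4.6351) cross=25.478; C₋=(0.7676,-3.1869) cross=-25.478
  mode + wants cross > 0 → take C=(1.7544,4.6351) (cross=25.478)
ex = (C−B)/|BC| = (0.2917,0.9565); ey = (-0.9565,0.2917)
P = B + -1.20·ex + 2.02·ey = (-1.6944,0.2504)

-1.69 0.25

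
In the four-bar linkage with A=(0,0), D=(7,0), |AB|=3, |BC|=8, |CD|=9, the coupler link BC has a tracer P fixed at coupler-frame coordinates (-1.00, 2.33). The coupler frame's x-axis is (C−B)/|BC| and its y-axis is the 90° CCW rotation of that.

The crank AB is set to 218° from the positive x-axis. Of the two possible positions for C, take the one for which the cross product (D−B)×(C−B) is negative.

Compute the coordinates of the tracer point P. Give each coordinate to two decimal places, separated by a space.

A=(0,0), D=(7.00,0)
B = A + 3.00·(cos218°, sin218°) = (-2.3640, -1.8470)
|BD| = 9.5444
circle(B,8.00) ∩ circle(D,9.00): a=3.8817, h=6.9952
  candidates: C₊=(0.0906,5.7671) cross=66.765; C₋=(2.7979,-7.9588) cross=-66.765
  mode - wants cross < 0 → take C=(2.7979,-7.9588) (cross=-66.765)
ex = (C−B)/|BC| = (0.6452,-0.7640); ey = (0.7640,0.6452)
P = B + -1.00·ex + 2.33·ey = (-1.2292,0.4204)

-1.23 0.42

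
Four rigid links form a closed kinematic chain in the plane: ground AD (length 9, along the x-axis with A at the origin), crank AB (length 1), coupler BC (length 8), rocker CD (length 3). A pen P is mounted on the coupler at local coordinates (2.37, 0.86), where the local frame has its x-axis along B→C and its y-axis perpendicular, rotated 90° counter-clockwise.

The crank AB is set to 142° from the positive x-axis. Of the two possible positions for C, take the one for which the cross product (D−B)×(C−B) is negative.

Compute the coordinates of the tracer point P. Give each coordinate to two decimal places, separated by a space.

A=(0,0), D=(9.00,0)
B = A + 1.00·(cos142°, sin142°) = (-0.7880, 0.6157)
|BD| = 9.8074
circle(B,8.00) ∩ circle(D,3.00): a=7.7077, h=2.1428
  candidates: C₊=(7.0390,2.2703) cross=21.015; C₋=(6.7700,-2.0067) cross=-21.015
  mode - wants cross < 0 → take C=(6.7700,-2.0067) (cross=-21.015)
ex = (C−B)/|BC| = (0.9447,-0.3278); ey = (0.3278,0.9447)
P = B + 2.37·ex + 0.86·ey = (1.7329,0.6513)

1.73 0.65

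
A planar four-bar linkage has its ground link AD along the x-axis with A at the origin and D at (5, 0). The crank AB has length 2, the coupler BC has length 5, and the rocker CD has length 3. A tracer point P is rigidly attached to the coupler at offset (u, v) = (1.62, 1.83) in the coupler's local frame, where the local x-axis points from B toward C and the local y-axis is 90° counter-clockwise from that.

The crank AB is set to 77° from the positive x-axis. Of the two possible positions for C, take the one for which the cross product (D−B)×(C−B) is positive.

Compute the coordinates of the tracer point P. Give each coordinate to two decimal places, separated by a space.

1.66 4.07

A=(0,0), D=(5.00,0)
B = A + 2.00·(cos77°, sin77°) = (0.4499, 1.9487)
|BD| = 4.9498
circle(B,5.00) ∩ circle(D,3.00): a=4.0911, h=2.8745
  candidates: C₊=(5.3423,2.9804) cross=14.228; C₋=(3.0790,-2.3043) cross=-14.228
  mode + wants cross > 0 → take C=(5.3423,2.9804) (cross=14.228)
ex = (C−B)/|BC| = (0.9785,0.2063); ey = (-0.2063,0.9785)
P = B + 1.62·ex + 1.83·ey = (1.6575,4.0736)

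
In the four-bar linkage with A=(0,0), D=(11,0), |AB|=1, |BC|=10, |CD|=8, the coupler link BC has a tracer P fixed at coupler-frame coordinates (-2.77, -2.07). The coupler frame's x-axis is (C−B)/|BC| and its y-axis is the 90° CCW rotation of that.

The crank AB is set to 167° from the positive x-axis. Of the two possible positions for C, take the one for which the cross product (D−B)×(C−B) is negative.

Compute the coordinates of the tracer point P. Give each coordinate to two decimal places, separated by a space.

A=(0,0), D=(11.00,0)
B = A + 1.00·(cos167°, sin167°) = (-0.9744, 0.2250)
|BD| = 11.9765
circle(B,10.00) ∩ circle(D,8.00): a=7.4912, h=6.6244
  candidates: C₊=(6.6399,6.7074) cross=79.337; C₋=(6.3911,-6.5389) cross=-79.337
  mode - wants cross < 0 → take C=(6.3911,-6.5389) (cross=-79.337)
ex = (C−B)/|BC| = (0.7365,-0.6764); ey = (0.6764,0.7365)
P = B + -2.77·ex + -2.07·ey = (-4.4147,0.5739)

-4.41 0.57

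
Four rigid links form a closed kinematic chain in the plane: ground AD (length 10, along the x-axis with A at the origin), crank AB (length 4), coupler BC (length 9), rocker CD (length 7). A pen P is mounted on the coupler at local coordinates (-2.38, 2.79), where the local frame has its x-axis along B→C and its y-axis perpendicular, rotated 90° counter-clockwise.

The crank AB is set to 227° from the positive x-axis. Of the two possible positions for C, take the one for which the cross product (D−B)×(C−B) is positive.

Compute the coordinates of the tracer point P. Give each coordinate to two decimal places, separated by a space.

A=(0,0), D=(10.00,0)
B = A + 4.00·(cos227°, sin227°) = (-2.7280, -2.9254)
|BD| = 13.0599
circle(B,9.00) ∩ circle(D,7.00): a=7.7551, h=4.5672
  candidates: C₊=(3.8070,3.2628) cross=59.647; C₋=(5.8530,-5.6394) cross=-59.647
  mode + wants cross > 0 → take C=(3.8070,3.2628) (cross=59.647)
ex = (C−B)/|BC| = (0.7261,0.6876); ey = (-0.6876,0.7261)
P = B + -2.38·ex + 2.79·ey = (-6.3745,-2.5360)

-6.37 -2.54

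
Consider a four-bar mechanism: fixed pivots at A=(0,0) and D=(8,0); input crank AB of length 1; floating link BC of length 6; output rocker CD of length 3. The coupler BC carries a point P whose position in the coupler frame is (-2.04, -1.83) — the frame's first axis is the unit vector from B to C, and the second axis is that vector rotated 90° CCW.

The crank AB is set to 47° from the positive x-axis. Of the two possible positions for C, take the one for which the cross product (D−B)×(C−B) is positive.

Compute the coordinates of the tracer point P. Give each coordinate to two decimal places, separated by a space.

A=(0,0), D=(8.00,0)
B = A + 1.00·(cos47°, sin47°) = (0.6820, 0.7314)
|BD| = 7.3545
circle(B,6.00) ∩ circle(D,3.00): a=5.5128, h=2.3682
  candidates: C₊=(6.4030,2.5396) cross=17.417; C₋=(5.9320,-2.1733) cross=-17.417
  mode + wants cross > 0 → take C=(6.4030,2.5396) (cross=17.417)
ex = (C−B)/|BC| = (0.9535,0.3014); ey = (-0.3014,0.9535)
P = B + -2.04·ex + -1.83·ey = (-0.7116,-1.6284)

-0.71 -1.63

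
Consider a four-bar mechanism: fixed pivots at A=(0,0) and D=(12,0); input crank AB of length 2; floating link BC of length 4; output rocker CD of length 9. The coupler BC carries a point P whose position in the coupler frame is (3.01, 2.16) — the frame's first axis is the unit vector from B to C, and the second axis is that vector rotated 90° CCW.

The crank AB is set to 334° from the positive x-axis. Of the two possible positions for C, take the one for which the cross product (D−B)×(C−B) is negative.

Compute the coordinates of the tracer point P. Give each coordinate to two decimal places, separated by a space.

5.27 -2.16

A=(0,0), D=(12.00,0)
B = A + 2.00·(cos334°, sin334°) = (1.7976, -0.8767)
|BD| = 10.2400
circle(B,4.00) ∩ circle(D,9.00): a=1.9462, h=3.4946
  candidates: C₊=(3.4374,2.7717) cross=35.785; C₋=(4.0358,-4.1919) cross=-35.785
  mode - wants cross < 0 → take C=(4.0358,-4.1919) (cross=-35.785)
ex = (C−B)/|BC| = (0.5596,-0.8288); ey = (0.8288,0.5596)
P = B + 3.01·ex + 2.16·ey = (5.2721,-2.1627)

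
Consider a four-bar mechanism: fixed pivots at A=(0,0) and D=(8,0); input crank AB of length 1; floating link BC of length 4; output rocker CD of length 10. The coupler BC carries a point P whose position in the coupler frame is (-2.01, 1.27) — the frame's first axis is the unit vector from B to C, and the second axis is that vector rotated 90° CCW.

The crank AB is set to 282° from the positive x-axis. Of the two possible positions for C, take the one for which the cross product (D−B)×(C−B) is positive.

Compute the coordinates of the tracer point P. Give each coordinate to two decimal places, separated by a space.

0.03 -3.35

A=(0,0), D=(8.00,0)
B = A + 1.00·(cos282°, sin282°) = (0.2079, -0.9781)
|BD| = 7.8532
circle(B,4.00) ∩ circle(D,10.00): a=-1.4215, h=3.7389
  candidates: C₊=(-1.6682,2.5546) cross=29.362; C₋=(-0.7368,-4.8650) cross=-29.362
  mode + wants cross > 0 → take C=(-1.6682,2.5546) (cross=29.362)
ex = (C−B)/|BC| = (-0.4690,0.8832); ey = (-0.8832,-0.4690)
P = B + -2.01·ex + 1.27·ey = (0.0290,-3.3490)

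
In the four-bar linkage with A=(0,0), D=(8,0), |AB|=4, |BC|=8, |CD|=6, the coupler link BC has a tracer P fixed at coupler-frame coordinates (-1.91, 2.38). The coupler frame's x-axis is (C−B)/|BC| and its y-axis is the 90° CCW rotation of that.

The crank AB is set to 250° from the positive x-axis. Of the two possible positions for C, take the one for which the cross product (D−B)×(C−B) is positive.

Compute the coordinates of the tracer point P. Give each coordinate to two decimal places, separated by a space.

-4.40 -4.13

A=(0,0), D=(8.00,0)
B = A + 4.00·(cos250°, sin250°) = (-1.3681, -3.7588)
|BD| = 10.0940
circle(B,8.00) ∩ circle(D,6.00): a=6.4340, h=4.7544
  candidates: C₊=(2.8328,3.0495) cross=47.991; C₋=(6.3736,-5.7754) cross=-47.991
  mode + wants cross > 0 → take C=(2.8328,3.0495) (cross=47.991)
ex = (C−B)/|BC| = (0.5251,0.8510); ey = (-0.8510,0.5251)
P = B + -1.91·ex + 2.38·ey = (-4.3965,-4.1345)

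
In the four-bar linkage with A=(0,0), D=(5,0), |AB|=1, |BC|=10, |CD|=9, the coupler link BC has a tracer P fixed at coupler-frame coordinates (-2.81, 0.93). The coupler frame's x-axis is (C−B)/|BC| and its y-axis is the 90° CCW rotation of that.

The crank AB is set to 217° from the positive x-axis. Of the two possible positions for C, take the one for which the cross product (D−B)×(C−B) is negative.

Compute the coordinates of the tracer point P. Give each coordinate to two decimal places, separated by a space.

-1.55 2.26

A=(0,0), D=(5.00,0)
B = A + 1.00·(cos217°, sin217°) = (-0.7986, -0.6018)
|BD| = 5.8298
circle(B,10.00) ∩ circle(D,9.00): a=4.5445, h=8.9077
  candidates: C₊=(2.8020,8.7275) cross=51.930; C₋=(4.6411,-8.9928) cross=-51.930
  mode - wants cross < 0 → take C=(4.6411,-8.9928) (cross=-51.930)
ex = (C−B)/|BC| = (0.5440,-0.8391); ey = (0.8391,0.5440)
P = B + -2.81·ex + 0.93·ey = (-1.5468,2.2620)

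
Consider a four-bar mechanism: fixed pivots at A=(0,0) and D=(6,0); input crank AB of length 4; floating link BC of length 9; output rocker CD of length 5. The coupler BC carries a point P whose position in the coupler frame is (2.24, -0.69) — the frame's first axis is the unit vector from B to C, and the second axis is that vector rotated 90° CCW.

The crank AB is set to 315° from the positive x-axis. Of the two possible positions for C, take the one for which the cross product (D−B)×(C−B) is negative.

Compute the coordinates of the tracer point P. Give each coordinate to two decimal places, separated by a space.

5.14 -2.42

A=(0,0), D=(6.00,0)
B = A + 4.00·(cos315°, sin315°) = (2.8284, -2.8284)
|BD| = 4.2496
circle(B,9.00) ∩ circle(D,5.00): a=8.7137, h=2.2520
  candidates: C₊=(7.8328,4.6520) cross=9.570; C₋=(10.8306,1.2905) cross=-9.570
  mode - wants cross < 0 → take C=(10.8306,1.2905) (cross=-9.570)
ex = (C−B)/|BC| = (0.8891,0.4577); ey = (-0.4577,0.8891)
P = B + 2.24·ex + -0.69·ey = (5.1359,-2.4168)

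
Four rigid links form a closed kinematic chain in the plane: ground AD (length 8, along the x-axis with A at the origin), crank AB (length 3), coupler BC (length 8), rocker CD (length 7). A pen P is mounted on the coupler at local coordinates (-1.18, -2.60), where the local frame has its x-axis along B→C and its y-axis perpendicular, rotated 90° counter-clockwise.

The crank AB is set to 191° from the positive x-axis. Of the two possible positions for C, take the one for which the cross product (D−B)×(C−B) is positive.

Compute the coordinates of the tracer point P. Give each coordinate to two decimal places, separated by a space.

A=(0,0), D=(8.00,0)
B = A + 3.00·(cos191°, sin191°) = (-2.9449, -0.5724)
|BD| = 10.9598
circle(B,8.00) ∩ circle(D,7.00): a=6.1642, h=5.0992
  candidates: C₊=(2.9446,4.8418) cross=55.887; C₋=(3.4773,-5.3427) cross=-55.887
  mode + wants cross > 0 → take C=(2.9446,4.8418) (cross=55.887)
ex = (C−B)/|BC| = (0.7362,0.6768); ey = (-0.6768,0.7362)
P = B + -1.18·ex + -2.60·ey = (-2.0540,-3.2851)

-2.05 -3.29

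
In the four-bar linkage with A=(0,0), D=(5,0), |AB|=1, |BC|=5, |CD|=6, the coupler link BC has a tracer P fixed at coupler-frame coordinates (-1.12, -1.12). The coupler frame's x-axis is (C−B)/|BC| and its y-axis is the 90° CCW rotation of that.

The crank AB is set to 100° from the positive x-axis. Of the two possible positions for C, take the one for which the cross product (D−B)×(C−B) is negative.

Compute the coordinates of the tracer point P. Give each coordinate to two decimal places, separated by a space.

A=(0,0), D=(5.00,0)
B = A + 1.00·(cos100°, sin100°) = (-0.1736, 0.9848)
|BD| = 5.2665
circle(B,5.00) ∩ circle(D,6.00): a=1.5889, h=4.7408
  candidates: C₊=(2.2738,5.3449) cross=24.968; C₋=(0.5008,-3.9695) cross=-24.968
  mode - wants cross < 0 → take C=(0.5008,-3.9695) (cross=-24.968)
ex = (C−B)/|BC| = (0.1349,-0.9909); ey = (0.9909,0.1349)
P = B + -1.12·ex + -1.12·ey = (-1.4345,1.9435)

-1.43 1.94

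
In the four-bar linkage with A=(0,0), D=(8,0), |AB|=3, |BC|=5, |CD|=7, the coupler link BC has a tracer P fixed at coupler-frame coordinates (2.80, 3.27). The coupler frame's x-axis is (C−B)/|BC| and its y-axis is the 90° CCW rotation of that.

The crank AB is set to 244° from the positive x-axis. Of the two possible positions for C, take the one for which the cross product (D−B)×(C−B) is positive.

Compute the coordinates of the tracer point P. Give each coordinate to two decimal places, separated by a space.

A=(0,0), D=(8.00,0)
B = A + 3.00·(cos244°, sin244°) = (-1.3151, -2.6964)
|BD| = 9.6975
circle(B,5.00) ∩ circle(D,7.00): a=3.6113, h=3.4581
  candidates: C₊=(1.1923,1.6295) cross=33.535; C₋=(3.1153,-5.0140) cross=-33.535
  mode + wants cross > 0 → take C=(1.1923,1.6295) (cross=33.535)
ex = (C−B)/|BC| = (0.5015,0.8652); ey = (-0.8652,0.5015)
P = B + 2.80·ex + 3.27·ey = (-2.7401,1.3659)

-2.74 1.37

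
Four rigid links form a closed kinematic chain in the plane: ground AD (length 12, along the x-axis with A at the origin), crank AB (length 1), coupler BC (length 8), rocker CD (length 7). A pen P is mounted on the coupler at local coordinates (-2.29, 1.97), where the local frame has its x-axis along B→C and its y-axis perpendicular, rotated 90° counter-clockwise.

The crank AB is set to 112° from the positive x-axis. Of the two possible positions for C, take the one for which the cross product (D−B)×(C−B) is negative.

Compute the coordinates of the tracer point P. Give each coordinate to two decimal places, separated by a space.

-1.07 3.87

A=(0,0), D=(12.00,0)
B = A + 1.00·(cos112°, sin112°) = (-0.3746, 0.9272)
|BD| = 12.4093
circle(B,8.00) ∩ circle(D,7.00): a=6.8090, h=4.1997
  candidates: C₊=(6.7292,4.6063) cross=52.115; C₋=(6.1016,-3.7695) cross=-52.115
  mode - wants cross < 0 → take C=(6.1016,-3.7695) (cross=-52.115)
ex = (C−B)/|BC| = (0.8095,-0.5871); ey = (0.5871,0.8095)
P = B + -2.29·ex + 1.97·ey = (-1.0719,3.8664)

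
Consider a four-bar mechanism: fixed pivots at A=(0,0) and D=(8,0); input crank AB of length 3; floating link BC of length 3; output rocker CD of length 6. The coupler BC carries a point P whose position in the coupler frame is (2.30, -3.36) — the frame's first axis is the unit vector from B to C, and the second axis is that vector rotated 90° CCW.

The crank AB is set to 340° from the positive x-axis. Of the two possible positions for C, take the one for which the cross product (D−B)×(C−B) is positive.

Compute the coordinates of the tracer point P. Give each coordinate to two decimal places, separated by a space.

A=(0,0), D=(8.00,0)
B = A + 3.00·(cos340°, sin340°) = (2.8191, -1.0261)
|BD| = 5.2815
circle(B,3.00) ∩ circle(D,6.00): a=0.0847, h=2.9988
  candidates: C₊=(2.3196,1.9321) cross=15.838; C₋=(3.4848,-3.9513) cross=-15.838
  mode + wants cross > 0 → take C=(2.3196,1.9321) (cross=15.838)
ex = (C−B)/|BC| = (-0.1665,0.9860); ey = (-0.9860,-0.1665)
P = B + 2.30·ex + -3.36·ey = (5.7492,1.8013)

5.75 1.80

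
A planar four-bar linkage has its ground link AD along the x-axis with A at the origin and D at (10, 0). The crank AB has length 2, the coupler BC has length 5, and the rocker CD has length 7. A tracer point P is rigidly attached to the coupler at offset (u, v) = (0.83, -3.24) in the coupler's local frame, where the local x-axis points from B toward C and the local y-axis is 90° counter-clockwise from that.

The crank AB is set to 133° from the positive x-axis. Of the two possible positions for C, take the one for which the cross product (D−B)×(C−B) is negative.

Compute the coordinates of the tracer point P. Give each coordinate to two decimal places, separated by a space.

-2.15 -1.79

A=(0,0), D=(10.00,0)
B = A + 2.00·(cos133°, sin133°) = (-1.3640, 1.4627)
|BD| = 11.4577
circle(B,5.00) ∩ circle(D,7.00): a=4.6815, h=1.7559
  candidates: C₊=(3.5034,2.6066) cross=20.118; C₋=(3.0551,-0.8765) cross=-20.118
  mode - wants cross < 0 → take C=(3.0551,-0.8765) (cross=-20.118)
ex = (C−B)/|BC| = (0.8838,-0.4678); ey = (0.4678,0.8838)
P = B + 0.83·ex + -3.24·ey = (-2.1462,-1.7892)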